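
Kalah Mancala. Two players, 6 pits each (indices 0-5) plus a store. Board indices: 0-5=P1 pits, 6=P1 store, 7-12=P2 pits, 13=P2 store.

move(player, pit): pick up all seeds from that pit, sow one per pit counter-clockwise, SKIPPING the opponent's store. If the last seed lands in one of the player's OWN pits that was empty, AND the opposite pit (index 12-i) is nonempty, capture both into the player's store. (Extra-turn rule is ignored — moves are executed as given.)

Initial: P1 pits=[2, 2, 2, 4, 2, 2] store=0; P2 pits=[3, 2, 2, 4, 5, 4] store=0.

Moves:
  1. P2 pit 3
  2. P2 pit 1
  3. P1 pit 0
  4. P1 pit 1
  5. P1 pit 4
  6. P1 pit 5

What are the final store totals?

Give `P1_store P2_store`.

Move 1: P2 pit3 -> P1=[3,2,2,4,2,2](0) P2=[3,2,2,0,6,5](1)
Move 2: P2 pit1 -> P1=[3,2,0,4,2,2](0) P2=[3,0,3,0,6,5](4)
Move 3: P1 pit0 -> P1=[0,3,1,5,2,2](0) P2=[3,0,3,0,6,5](4)
Move 4: P1 pit1 -> P1=[0,0,2,6,3,2](0) P2=[3,0,3,0,6,5](4)
Move 5: P1 pit4 -> P1=[0,0,2,6,0,3](1) P2=[4,0,3,0,6,5](4)
Move 6: P1 pit5 -> P1=[0,0,2,6,0,0](2) P2=[5,1,3,0,6,5](4)

Answer: 2 4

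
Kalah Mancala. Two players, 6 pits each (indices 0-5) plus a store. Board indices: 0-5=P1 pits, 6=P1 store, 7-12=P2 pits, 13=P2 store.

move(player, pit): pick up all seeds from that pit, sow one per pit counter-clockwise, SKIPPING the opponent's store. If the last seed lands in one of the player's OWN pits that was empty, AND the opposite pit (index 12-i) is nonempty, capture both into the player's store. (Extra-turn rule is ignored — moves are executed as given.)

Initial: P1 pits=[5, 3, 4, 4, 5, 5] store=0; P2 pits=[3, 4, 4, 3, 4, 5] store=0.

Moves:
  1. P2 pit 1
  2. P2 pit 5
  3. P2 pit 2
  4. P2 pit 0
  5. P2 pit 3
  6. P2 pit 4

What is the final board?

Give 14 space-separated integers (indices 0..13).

Answer: 9 6 7 6 7 5 0 0 1 1 0 0 3 4

Derivation:
Move 1: P2 pit1 -> P1=[5,3,4,4,5,5](0) P2=[3,0,5,4,5,6](0)
Move 2: P2 pit5 -> P1=[6,4,5,5,6,5](0) P2=[3,0,5,4,5,0](1)
Move 3: P2 pit2 -> P1=[7,4,5,5,6,5](0) P2=[3,0,0,5,6,1](2)
Move 4: P2 pit0 -> P1=[7,4,5,5,6,5](0) P2=[0,1,1,6,6,1](2)
Move 5: P2 pit3 -> P1=[8,5,6,5,6,5](0) P2=[0,1,1,0,7,2](3)
Move 6: P2 pit4 -> P1=[9,6,7,6,7,5](0) P2=[0,1,1,0,0,3](4)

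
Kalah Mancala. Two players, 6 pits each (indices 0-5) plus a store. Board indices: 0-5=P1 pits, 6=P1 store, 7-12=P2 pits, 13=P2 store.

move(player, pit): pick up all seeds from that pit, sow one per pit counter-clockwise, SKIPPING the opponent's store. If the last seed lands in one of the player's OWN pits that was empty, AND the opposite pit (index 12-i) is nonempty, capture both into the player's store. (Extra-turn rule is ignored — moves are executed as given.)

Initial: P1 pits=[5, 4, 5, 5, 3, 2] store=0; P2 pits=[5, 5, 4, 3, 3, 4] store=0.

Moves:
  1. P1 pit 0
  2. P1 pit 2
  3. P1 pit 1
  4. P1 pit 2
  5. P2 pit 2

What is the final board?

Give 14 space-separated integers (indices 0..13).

Move 1: P1 pit0 -> P1=[0,5,6,6,4,3](0) P2=[5,5,4,3,3,4](0)
Move 2: P1 pit2 -> P1=[0,5,0,7,5,4](1) P2=[6,6,4,3,3,4](0)
Move 3: P1 pit1 -> P1=[0,0,1,8,6,5](2) P2=[6,6,4,3,3,4](0)
Move 4: P1 pit2 -> P1=[0,0,0,9,6,5](2) P2=[6,6,4,3,3,4](0)
Move 5: P2 pit2 -> P1=[0,0,0,9,6,5](2) P2=[6,6,0,4,4,5](1)

Answer: 0 0 0 9 6 5 2 6 6 0 4 4 5 1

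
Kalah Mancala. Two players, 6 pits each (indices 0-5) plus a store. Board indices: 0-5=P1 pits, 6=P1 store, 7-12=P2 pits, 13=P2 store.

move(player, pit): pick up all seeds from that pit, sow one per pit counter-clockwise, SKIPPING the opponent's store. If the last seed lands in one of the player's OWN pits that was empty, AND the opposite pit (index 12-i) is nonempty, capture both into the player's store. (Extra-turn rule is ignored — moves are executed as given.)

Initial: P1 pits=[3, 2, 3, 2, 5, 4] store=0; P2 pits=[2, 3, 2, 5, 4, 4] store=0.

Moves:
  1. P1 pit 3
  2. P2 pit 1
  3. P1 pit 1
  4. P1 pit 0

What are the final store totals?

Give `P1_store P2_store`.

Move 1: P1 pit3 -> P1=[3,2,3,0,6,5](0) P2=[2,3,2,5,4,4](0)
Move 2: P2 pit1 -> P1=[3,2,3,0,6,5](0) P2=[2,0,3,6,5,4](0)
Move 3: P1 pit1 -> P1=[3,0,4,0,6,5](4) P2=[2,0,0,6,5,4](0)
Move 4: P1 pit0 -> P1=[0,1,5,1,6,5](4) P2=[2,0,0,6,5,4](0)

Answer: 4 0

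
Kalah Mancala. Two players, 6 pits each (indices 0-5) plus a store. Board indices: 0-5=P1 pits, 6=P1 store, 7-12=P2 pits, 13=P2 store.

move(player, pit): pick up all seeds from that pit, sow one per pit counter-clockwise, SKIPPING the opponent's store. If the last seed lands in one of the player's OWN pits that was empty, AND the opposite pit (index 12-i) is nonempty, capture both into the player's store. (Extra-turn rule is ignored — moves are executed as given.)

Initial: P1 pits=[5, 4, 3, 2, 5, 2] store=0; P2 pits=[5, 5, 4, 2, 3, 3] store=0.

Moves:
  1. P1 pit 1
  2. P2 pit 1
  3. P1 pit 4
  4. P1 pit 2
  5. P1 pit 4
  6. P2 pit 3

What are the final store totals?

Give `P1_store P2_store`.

Answer: 2 2

Derivation:
Move 1: P1 pit1 -> P1=[5,0,4,3,6,3](0) P2=[5,5,4,2,3,3](0)
Move 2: P2 pit1 -> P1=[5,0,4,3,6,3](0) P2=[5,0,5,3,4,4](1)
Move 3: P1 pit4 -> P1=[5,0,4,3,0,4](1) P2=[6,1,6,4,4,4](1)
Move 4: P1 pit2 -> P1=[5,0,0,4,1,5](2) P2=[6,1,6,4,4,4](1)
Move 5: P1 pit4 -> P1=[5,0,0,4,0,6](2) P2=[6,1,6,4,4,4](1)
Move 6: P2 pit3 -> P1=[6,0,0,4,0,6](2) P2=[6,1,6,0,5,5](2)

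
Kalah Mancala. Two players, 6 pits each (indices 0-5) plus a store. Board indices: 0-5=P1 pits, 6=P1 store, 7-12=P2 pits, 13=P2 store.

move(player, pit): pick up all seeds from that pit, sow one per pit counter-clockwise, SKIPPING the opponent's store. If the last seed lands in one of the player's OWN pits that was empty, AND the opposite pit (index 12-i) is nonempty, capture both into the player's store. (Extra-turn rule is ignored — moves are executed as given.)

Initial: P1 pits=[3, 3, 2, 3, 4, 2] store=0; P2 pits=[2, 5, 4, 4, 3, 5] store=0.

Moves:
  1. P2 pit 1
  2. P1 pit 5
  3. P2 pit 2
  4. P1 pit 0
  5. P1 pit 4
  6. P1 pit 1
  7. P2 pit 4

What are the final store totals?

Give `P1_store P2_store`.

Answer: 2 3

Derivation:
Move 1: P2 pit1 -> P1=[3,3,2,3,4,2](0) P2=[2,0,5,5,4,6](1)
Move 2: P1 pit5 -> P1=[3,3,2,3,4,0](1) P2=[3,0,5,5,4,6](1)
Move 3: P2 pit2 -> P1=[4,3,2,3,4,0](1) P2=[3,0,0,6,5,7](2)
Move 4: P1 pit0 -> P1=[0,4,3,4,5,0](1) P2=[3,0,0,6,5,7](2)
Move 5: P1 pit4 -> P1=[0,4,3,4,0,1](2) P2=[4,1,1,6,5,7](2)
Move 6: P1 pit1 -> P1=[0,0,4,5,1,2](2) P2=[4,1,1,6,5,7](2)
Move 7: P2 pit4 -> P1=[1,1,5,5,1,2](2) P2=[4,1,1,6,0,8](3)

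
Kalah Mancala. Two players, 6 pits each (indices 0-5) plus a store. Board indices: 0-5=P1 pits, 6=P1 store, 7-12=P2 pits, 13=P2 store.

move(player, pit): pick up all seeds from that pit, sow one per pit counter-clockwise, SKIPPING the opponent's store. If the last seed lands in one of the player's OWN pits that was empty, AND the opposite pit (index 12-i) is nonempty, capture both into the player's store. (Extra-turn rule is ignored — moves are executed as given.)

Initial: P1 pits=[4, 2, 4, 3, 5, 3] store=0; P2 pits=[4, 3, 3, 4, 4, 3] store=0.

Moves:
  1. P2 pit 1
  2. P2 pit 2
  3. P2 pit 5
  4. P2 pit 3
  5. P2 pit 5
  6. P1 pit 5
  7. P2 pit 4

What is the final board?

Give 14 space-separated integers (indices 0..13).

Move 1: P2 pit1 -> P1=[4,2,4,3,5,3](0) P2=[4,0,4,5,5,3](0)
Move 2: P2 pit2 -> P1=[4,2,4,3,5,3](0) P2=[4,0,0,6,6,4](1)
Move 3: P2 pit5 -> P1=[5,3,5,3,5,3](0) P2=[4,0,0,6,6,0](2)
Move 4: P2 pit3 -> P1=[6,4,6,3,5,3](0) P2=[4,0,0,0,7,1](3)
Move 5: P2 pit5 -> P1=[6,4,6,3,5,3](0) P2=[4,0,0,0,7,0](4)
Move 6: P1 pit5 -> P1=[6,4,6,3,5,0](1) P2=[5,1,0,0,7,0](4)
Move 7: P2 pit4 -> P1=[7,5,7,4,6,0](1) P2=[5,1,0,0,0,1](5)

Answer: 7 5 7 4 6 0 1 5 1 0 0 0 1 5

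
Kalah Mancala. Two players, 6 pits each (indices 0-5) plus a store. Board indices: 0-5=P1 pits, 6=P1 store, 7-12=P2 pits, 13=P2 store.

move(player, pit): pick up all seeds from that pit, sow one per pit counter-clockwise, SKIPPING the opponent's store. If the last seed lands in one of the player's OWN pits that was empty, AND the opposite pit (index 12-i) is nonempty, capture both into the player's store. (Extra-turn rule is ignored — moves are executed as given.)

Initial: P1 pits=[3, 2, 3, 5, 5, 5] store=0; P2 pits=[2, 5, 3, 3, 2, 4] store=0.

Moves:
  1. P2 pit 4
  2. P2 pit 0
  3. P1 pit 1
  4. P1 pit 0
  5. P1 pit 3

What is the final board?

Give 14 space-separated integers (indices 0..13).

Answer: 0 1 5 0 6 6 1 1 7 5 4 0 5 1

Derivation:
Move 1: P2 pit4 -> P1=[3,2,3,5,5,5](0) P2=[2,5,3,3,0,5](1)
Move 2: P2 pit0 -> P1=[3,2,3,5,5,5](0) P2=[0,6,4,3,0,5](1)
Move 3: P1 pit1 -> P1=[3,0,4,6,5,5](0) P2=[0,6,4,3,0,5](1)
Move 4: P1 pit0 -> P1=[0,1,5,7,5,5](0) P2=[0,6,4,3,0,5](1)
Move 5: P1 pit3 -> P1=[0,1,5,0,6,6](1) P2=[1,7,5,4,0,5](1)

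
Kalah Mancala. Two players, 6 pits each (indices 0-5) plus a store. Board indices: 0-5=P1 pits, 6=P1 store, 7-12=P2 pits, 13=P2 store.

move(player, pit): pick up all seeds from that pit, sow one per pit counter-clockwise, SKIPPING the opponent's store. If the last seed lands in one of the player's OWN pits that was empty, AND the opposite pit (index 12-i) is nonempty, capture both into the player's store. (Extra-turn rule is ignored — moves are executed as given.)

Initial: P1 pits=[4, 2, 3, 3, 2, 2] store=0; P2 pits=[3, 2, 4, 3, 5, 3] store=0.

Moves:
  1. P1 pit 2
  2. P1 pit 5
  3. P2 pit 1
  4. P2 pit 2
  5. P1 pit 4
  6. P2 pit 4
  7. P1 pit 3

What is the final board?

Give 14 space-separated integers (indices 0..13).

Move 1: P1 pit2 -> P1=[4,2,0,4,3,3](0) P2=[3,2,4,3,5,3](0)
Move 2: P1 pit5 -> P1=[4,2,0,4,3,0](1) P2=[4,3,4,3,5,3](0)
Move 3: P2 pit1 -> P1=[4,2,0,4,3,0](1) P2=[4,0,5,4,6,3](0)
Move 4: P2 pit2 -> P1=[5,2,0,4,3,0](1) P2=[4,0,0,5,7,4](1)
Move 5: P1 pit4 -> P1=[5,2,0,4,0,1](2) P2=[5,0,0,5,7,4](1)
Move 6: P2 pit4 -> P1=[6,3,1,5,1,1](2) P2=[5,0,0,5,0,5](2)
Move 7: P1 pit3 -> P1=[6,3,1,0,2,2](3) P2=[6,1,0,5,0,5](2)

Answer: 6 3 1 0 2 2 3 6 1 0 5 0 5 2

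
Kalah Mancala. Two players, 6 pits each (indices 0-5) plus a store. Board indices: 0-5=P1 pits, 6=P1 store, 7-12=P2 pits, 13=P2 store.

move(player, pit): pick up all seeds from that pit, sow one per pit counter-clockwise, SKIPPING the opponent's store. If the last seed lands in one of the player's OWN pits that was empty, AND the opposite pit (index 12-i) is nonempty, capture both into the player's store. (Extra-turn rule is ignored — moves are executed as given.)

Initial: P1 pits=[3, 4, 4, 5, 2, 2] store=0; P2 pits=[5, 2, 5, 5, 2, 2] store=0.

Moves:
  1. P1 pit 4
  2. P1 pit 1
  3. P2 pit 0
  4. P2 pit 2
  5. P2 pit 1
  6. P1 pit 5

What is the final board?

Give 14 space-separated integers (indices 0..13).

Answer: 4 1 5 6 1 0 2 1 1 2 8 5 4 1

Derivation:
Move 1: P1 pit4 -> P1=[3,4,4,5,0,3](1) P2=[5,2,5,5,2,2](0)
Move 2: P1 pit1 -> P1=[3,0,5,6,1,4](1) P2=[5,2,5,5,2,2](0)
Move 3: P2 pit0 -> P1=[3,0,5,6,1,4](1) P2=[0,3,6,6,3,3](0)
Move 4: P2 pit2 -> P1=[4,1,5,6,1,4](1) P2=[0,3,0,7,4,4](1)
Move 5: P2 pit1 -> P1=[4,1,5,6,1,4](1) P2=[0,0,1,8,5,4](1)
Move 6: P1 pit5 -> P1=[4,1,5,6,1,0](2) P2=[1,1,2,8,5,4](1)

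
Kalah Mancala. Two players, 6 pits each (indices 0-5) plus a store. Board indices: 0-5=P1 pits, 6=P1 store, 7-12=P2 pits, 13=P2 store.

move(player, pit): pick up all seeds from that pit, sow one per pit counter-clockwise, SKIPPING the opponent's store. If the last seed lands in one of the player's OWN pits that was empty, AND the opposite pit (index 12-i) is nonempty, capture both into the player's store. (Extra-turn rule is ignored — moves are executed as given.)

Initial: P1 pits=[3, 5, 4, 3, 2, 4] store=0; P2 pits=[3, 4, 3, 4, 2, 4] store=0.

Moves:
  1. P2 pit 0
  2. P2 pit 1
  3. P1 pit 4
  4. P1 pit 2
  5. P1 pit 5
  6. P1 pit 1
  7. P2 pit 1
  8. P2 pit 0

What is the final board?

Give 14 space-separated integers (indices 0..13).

Answer: 3 0 1 5 0 1 4 0 0 7 7 4 5 4

Derivation:
Move 1: P2 pit0 -> P1=[3,5,4,3,2,4](0) P2=[0,5,4,5,2,4](0)
Move 2: P2 pit1 -> P1=[3,5,4,3,2,4](0) P2=[0,0,5,6,3,5](1)
Move 3: P1 pit4 -> P1=[3,5,4,3,0,5](1) P2=[0,0,5,6,3,5](1)
Move 4: P1 pit2 -> P1=[3,5,0,4,1,6](2) P2=[0,0,5,6,3,5](1)
Move 5: P1 pit5 -> P1=[3,5,0,4,1,0](3) P2=[1,1,6,7,4,5](1)
Move 6: P1 pit1 -> P1=[3,0,1,5,2,1](4) P2=[1,1,6,7,4,5](1)
Move 7: P2 pit1 -> P1=[3,0,1,5,2,1](4) P2=[1,0,7,7,4,5](1)
Move 8: P2 pit0 -> P1=[3,0,1,5,0,1](4) P2=[0,0,7,7,4,5](4)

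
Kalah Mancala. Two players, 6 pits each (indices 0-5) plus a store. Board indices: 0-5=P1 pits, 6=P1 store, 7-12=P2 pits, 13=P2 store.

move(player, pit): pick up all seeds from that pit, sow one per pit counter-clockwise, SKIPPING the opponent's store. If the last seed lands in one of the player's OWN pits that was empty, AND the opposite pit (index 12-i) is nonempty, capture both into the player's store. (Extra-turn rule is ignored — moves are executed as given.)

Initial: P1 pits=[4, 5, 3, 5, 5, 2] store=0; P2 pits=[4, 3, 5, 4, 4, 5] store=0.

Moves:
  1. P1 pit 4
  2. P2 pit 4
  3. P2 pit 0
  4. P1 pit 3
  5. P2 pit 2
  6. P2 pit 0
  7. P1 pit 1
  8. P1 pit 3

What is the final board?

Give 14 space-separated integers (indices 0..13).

Move 1: P1 pit4 -> P1=[4,5,3,5,0,3](1) P2=[5,4,6,4,4,5](0)
Move 2: P2 pit4 -> P1=[5,6,3,5,0,3](1) P2=[5,4,6,4,0,6](1)
Move 3: P2 pit0 -> P1=[5,6,3,5,0,3](1) P2=[0,5,7,5,1,7](1)
Move 4: P1 pit3 -> P1=[5,6,3,0,1,4](2) P2=[1,6,7,5,1,7](1)
Move 5: P2 pit2 -> P1=[6,7,4,0,1,4](2) P2=[1,6,0,6,2,8](2)
Move 6: P2 pit0 -> P1=[6,7,4,0,1,4](2) P2=[0,7,0,6,2,8](2)
Move 7: P1 pit1 -> P1=[6,0,5,1,2,5](3) P2=[1,8,0,6,2,8](2)
Move 8: P1 pit3 -> P1=[6,0,5,0,3,5](3) P2=[1,8,0,6,2,8](2)

Answer: 6 0 5 0 3 5 3 1 8 0 6 2 8 2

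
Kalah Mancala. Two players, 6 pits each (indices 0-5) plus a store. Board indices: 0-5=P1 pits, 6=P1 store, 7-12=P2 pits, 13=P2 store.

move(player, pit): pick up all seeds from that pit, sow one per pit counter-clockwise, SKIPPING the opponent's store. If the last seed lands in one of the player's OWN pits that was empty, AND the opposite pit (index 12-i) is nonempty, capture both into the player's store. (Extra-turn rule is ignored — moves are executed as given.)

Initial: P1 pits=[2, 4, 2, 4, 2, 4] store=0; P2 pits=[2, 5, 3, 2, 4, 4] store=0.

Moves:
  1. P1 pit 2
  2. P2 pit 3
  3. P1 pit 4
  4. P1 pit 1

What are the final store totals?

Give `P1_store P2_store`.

Move 1: P1 pit2 -> P1=[2,4,0,5,3,4](0) P2=[2,5,3,2,4,4](0)
Move 2: P2 pit3 -> P1=[2,4,0,5,3,4](0) P2=[2,5,3,0,5,5](0)
Move 3: P1 pit4 -> P1=[2,4,0,5,0,5](1) P2=[3,5,3,0,5,5](0)
Move 4: P1 pit1 -> P1=[2,0,1,6,1,6](1) P2=[3,5,3,0,5,5](0)

Answer: 1 0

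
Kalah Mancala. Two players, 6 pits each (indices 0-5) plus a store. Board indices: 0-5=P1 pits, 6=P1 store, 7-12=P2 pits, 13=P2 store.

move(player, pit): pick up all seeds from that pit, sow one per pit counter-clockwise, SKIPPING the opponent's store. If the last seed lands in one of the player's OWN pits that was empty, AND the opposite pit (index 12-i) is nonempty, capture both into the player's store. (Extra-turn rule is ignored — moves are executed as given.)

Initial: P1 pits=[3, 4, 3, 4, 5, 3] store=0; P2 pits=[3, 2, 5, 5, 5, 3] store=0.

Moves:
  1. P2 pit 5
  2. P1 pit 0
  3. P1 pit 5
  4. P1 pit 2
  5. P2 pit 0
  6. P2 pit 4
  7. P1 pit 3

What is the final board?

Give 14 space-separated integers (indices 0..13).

Move 1: P2 pit5 -> P1=[4,5,3,4,5,3](0) P2=[3,2,5,5,5,0](1)
Move 2: P1 pit0 -> P1=[0,6,4,5,6,3](0) P2=[3,2,5,5,5,0](1)
Move 3: P1 pit5 -> P1=[0,6,4,5,6,0](1) P2=[4,3,5,5,5,0](1)
Move 4: P1 pit2 -> P1=[0,6,0,6,7,1](2) P2=[4,3,5,5,5,0](1)
Move 5: P2 pit0 -> P1=[0,6,0,6,7,1](2) P2=[0,4,6,6,6,0](1)
Move 6: P2 pit4 -> P1=[1,7,1,7,7,1](2) P2=[0,4,6,6,0,1](2)
Move 7: P1 pit3 -> P1=[1,7,1,0,8,2](3) P2=[1,5,7,7,0,1](2)

Answer: 1 7 1 0 8 2 3 1 5 7 7 0 1 2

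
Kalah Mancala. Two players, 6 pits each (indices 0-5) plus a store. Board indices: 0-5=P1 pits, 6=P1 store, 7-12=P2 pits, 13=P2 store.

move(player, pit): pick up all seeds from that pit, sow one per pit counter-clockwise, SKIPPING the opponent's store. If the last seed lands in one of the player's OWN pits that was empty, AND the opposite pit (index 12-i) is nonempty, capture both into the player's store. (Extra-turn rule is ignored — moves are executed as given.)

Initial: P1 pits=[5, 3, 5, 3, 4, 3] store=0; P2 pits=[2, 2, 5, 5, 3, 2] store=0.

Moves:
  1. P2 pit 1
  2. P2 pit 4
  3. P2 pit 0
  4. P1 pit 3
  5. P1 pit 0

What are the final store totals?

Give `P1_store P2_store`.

Move 1: P2 pit1 -> P1=[5,3,5,3,4,3](0) P2=[2,0,6,6,3,2](0)
Move 2: P2 pit4 -> P1=[6,3,5,3,4,3](0) P2=[2,0,6,6,0,3](1)
Move 3: P2 pit0 -> P1=[6,3,5,3,4,3](0) P2=[0,1,7,6,0,3](1)
Move 4: P1 pit3 -> P1=[6,3,5,0,5,4](1) P2=[0,1,7,6,0,3](1)
Move 5: P1 pit0 -> P1=[0,4,6,1,6,5](2) P2=[0,1,7,6,0,3](1)

Answer: 2 1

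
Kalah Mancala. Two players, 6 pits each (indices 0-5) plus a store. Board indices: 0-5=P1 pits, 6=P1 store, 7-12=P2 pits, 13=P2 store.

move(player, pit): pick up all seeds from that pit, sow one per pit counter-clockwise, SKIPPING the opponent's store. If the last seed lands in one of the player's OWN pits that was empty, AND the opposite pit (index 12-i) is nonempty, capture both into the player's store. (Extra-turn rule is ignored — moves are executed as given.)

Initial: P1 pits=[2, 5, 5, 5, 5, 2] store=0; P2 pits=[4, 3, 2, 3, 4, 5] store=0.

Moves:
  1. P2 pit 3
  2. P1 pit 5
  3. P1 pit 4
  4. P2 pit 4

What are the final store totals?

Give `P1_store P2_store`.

Answer: 2 2

Derivation:
Move 1: P2 pit3 -> P1=[2,5,5,5,5,2](0) P2=[4,3,2,0,5,6](1)
Move 2: P1 pit5 -> P1=[2,5,5,5,5,0](1) P2=[5,3,2,0,5,6](1)
Move 3: P1 pit4 -> P1=[2,5,5,5,0,1](2) P2=[6,4,3,0,5,6](1)
Move 4: P2 pit4 -> P1=[3,6,6,5,0,1](2) P2=[6,4,3,0,0,7](2)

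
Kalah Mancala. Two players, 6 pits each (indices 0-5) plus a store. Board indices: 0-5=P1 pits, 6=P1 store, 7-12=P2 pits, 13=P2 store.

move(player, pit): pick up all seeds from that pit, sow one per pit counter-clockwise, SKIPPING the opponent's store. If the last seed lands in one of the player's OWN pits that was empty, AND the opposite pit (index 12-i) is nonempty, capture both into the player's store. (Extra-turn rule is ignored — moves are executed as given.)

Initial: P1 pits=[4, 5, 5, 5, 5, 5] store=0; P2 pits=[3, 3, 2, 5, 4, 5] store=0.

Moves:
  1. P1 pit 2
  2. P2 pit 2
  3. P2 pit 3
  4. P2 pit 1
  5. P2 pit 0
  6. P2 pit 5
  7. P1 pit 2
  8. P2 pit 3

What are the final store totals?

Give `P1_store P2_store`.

Move 1: P1 pit2 -> P1=[4,5,0,6,6,6](1) P2=[4,3,2,5,4,5](0)
Move 2: P2 pit2 -> P1=[4,5,0,6,6,6](1) P2=[4,3,0,6,5,5](0)
Move 3: P2 pit3 -> P1=[5,6,1,6,6,6](1) P2=[4,3,0,0,6,6](1)
Move 4: P2 pit1 -> P1=[5,6,1,6,6,6](1) P2=[4,0,1,1,7,6](1)
Move 5: P2 pit0 -> P1=[5,6,1,6,6,6](1) P2=[0,1,2,2,8,6](1)
Move 6: P2 pit5 -> P1=[6,7,2,7,7,6](1) P2=[0,1,2,2,8,0](2)
Move 7: P1 pit2 -> P1=[6,7,0,8,8,6](1) P2=[0,1,2,2,8,0](2)
Move 8: P2 pit3 -> P1=[0,7,0,8,8,6](1) P2=[0,1,2,0,9,0](9)

Answer: 1 9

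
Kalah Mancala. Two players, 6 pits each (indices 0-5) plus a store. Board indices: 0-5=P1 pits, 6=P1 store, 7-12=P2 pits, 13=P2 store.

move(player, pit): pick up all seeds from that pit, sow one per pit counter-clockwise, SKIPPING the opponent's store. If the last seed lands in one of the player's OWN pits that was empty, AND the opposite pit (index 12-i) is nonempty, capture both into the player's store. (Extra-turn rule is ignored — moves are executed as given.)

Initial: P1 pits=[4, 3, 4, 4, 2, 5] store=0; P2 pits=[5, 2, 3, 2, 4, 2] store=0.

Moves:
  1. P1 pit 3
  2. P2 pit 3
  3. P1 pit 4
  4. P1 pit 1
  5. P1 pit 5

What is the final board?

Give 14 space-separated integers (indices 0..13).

Answer: 4 0 5 1 0 0 6 8 1 4 1 6 4 0

Derivation:
Move 1: P1 pit3 -> P1=[4,3,4,0,3,6](1) P2=[6,2,3,2,4,2](0)
Move 2: P2 pit3 -> P1=[4,3,4,0,3,6](1) P2=[6,2,3,0,5,3](0)
Move 3: P1 pit4 -> P1=[4,3,4,0,0,7](2) P2=[7,2,3,0,5,3](0)
Move 4: P1 pit1 -> P1=[4,0,5,1,0,7](5) P2=[7,0,3,0,5,3](0)
Move 5: P1 pit5 -> P1=[4,0,5,1,0,0](6) P2=[8,1,4,1,6,4](0)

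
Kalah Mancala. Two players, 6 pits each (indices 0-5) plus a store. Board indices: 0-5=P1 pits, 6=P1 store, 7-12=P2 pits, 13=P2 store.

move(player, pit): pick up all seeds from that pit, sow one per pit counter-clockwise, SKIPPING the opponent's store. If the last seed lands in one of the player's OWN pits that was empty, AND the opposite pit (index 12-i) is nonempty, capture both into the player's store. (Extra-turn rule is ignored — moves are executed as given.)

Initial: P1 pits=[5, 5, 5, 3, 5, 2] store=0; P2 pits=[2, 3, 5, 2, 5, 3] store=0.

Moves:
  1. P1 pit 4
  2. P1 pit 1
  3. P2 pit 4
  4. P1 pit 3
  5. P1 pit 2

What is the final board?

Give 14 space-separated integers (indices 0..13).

Move 1: P1 pit4 -> P1=[5,5,5,3,0,3](1) P2=[3,4,6,2,5,3](0)
Move 2: P1 pit1 -> P1=[5,0,6,4,1,4](2) P2=[3,4,6,2,5,3](0)
Move 3: P2 pit4 -> P1=[6,1,7,4,1,4](2) P2=[3,4,6,2,0,4](1)
Move 4: P1 pit3 -> P1=[6,1,7,0,2,5](3) P2=[4,4,6,2,0,4](1)
Move 5: P1 pit2 -> P1=[6,1,0,1,3,6](4) P2=[5,5,7,2,0,4](1)

Answer: 6 1 0 1 3 6 4 5 5 7 2 0 4 1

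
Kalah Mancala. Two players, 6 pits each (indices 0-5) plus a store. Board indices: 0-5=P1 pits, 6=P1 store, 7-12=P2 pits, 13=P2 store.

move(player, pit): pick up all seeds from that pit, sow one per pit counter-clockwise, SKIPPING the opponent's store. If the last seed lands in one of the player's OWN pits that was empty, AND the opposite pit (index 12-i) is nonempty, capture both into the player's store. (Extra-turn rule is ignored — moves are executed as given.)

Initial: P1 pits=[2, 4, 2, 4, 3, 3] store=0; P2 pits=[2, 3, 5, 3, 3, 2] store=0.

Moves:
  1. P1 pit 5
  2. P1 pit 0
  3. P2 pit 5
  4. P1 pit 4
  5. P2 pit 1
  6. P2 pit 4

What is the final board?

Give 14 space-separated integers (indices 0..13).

Move 1: P1 pit5 -> P1=[2,4,2,4,3,0](1) P2=[3,4,5,3,3,2](0)
Move 2: P1 pit0 -> P1=[0,5,3,4,3,0](1) P2=[3,4,5,3,3,2](0)
Move 3: P2 pit5 -> P1=[1,5,3,4,3,0](1) P2=[3,4,5,3,3,0](1)
Move 4: P1 pit4 -> P1=[1,5,3,4,0,1](2) P2=[4,4,5,3,3,0](1)
Move 5: P2 pit1 -> P1=[0,5,3,4,0,1](2) P2=[4,0,6,4,4,0](3)
Move 6: P2 pit4 -> P1=[1,6,3,4,0,1](2) P2=[4,0,6,4,0,1](4)

Answer: 1 6 3 4 0 1 2 4 0 6 4 0 1 4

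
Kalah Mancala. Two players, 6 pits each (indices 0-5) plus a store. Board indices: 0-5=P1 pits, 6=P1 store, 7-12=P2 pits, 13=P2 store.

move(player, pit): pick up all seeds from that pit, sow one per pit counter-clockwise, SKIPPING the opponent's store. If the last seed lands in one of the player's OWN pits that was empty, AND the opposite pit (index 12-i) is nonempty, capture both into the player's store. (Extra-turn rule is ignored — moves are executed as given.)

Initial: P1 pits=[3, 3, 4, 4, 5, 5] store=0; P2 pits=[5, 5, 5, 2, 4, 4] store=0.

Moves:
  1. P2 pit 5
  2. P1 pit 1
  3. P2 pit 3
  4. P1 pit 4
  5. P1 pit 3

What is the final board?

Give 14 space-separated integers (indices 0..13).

Move 1: P2 pit5 -> P1=[4,4,5,4,5,5](0) P2=[5,5,5,2,4,0](1)
Move 2: P1 pit1 -> P1=[4,0,6,5,6,6](0) P2=[5,5,5,2,4,0](1)
Move 3: P2 pit3 -> P1=[0,0,6,5,6,6](0) P2=[5,5,5,0,5,0](6)
Move 4: P1 pit4 -> P1=[0,0,6,5,0,7](1) P2=[6,6,6,1,5,0](6)
Move 5: P1 pit3 -> P1=[0,0,6,0,1,8](2) P2=[7,7,6,1,5,0](6)

Answer: 0 0 6 0 1 8 2 7 7 6 1 5 0 6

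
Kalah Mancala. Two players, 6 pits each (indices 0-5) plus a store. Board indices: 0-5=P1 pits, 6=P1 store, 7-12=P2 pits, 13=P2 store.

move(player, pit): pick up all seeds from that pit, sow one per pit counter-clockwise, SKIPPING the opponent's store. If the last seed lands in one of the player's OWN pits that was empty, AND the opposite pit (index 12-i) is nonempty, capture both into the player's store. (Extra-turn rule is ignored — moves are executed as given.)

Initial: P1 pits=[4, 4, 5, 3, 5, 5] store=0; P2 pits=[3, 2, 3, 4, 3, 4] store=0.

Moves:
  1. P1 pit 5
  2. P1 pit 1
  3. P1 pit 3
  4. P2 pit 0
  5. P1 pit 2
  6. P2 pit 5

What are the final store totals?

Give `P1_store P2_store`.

Move 1: P1 pit5 -> P1=[4,4,5,3,5,0](1) P2=[4,3,4,5,3,4](0)
Move 2: P1 pit1 -> P1=[4,0,6,4,6,0](6) P2=[0,3,4,5,3,4](0)
Move 3: P1 pit3 -> P1=[4,0,6,0,7,1](7) P2=[1,3,4,5,3,4](0)
Move 4: P2 pit0 -> P1=[4,0,6,0,7,1](7) P2=[0,4,4,5,3,4](0)
Move 5: P1 pit2 -> P1=[4,0,0,1,8,2](8) P2=[1,5,4,5,3,4](0)
Move 6: P2 pit5 -> P1=[5,1,1,1,8,2](8) P2=[1,5,4,5,3,0](1)

Answer: 8 1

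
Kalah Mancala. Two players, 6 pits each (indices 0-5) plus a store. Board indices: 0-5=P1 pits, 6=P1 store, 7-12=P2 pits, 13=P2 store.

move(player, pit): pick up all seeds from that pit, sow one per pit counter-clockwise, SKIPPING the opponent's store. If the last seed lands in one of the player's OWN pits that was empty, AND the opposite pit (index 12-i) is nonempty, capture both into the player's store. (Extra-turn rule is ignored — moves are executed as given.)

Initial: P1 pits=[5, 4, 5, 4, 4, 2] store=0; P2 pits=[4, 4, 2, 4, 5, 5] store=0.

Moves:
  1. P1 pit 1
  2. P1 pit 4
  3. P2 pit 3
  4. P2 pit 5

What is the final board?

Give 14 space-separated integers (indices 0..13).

Move 1: P1 pit1 -> P1=[5,0,6,5,5,3](0) P2=[4,4,2,4,5,5](0)
Move 2: P1 pit4 -> P1=[5,0,6,5,0,4](1) P2=[5,5,3,4,5,5](0)
Move 3: P2 pit3 -> P1=[6,0,6,5,0,4](1) P2=[5,5,3,0,6,6](1)
Move 4: P2 pit5 -> P1=[7,1,7,6,1,4](1) P2=[5,5,3,0,6,0](2)

Answer: 7 1 7 6 1 4 1 5 5 3 0 6 0 2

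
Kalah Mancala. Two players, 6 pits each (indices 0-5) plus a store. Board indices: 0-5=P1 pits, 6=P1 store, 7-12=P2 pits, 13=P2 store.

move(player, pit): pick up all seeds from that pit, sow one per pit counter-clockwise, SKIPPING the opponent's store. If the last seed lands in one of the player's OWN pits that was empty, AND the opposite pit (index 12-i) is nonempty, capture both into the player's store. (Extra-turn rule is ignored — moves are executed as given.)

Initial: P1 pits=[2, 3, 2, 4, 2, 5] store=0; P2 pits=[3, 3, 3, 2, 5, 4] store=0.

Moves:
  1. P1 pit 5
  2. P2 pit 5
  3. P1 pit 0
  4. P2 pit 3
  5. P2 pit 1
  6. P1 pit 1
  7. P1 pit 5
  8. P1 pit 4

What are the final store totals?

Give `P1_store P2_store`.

Answer: 4 2

Derivation:
Move 1: P1 pit5 -> P1=[2,3,2,4,2,0](1) P2=[4,4,4,3,5,4](0)
Move 2: P2 pit5 -> P1=[3,4,3,4,2,0](1) P2=[4,4,4,3,5,0](1)
Move 3: P1 pit0 -> P1=[0,5,4,5,2,0](1) P2=[4,4,4,3,5,0](1)
Move 4: P2 pit3 -> P1=[0,5,4,5,2,0](1) P2=[4,4,4,0,6,1](2)
Move 5: P2 pit1 -> P1=[0,5,4,5,2,0](1) P2=[4,0,5,1,7,2](2)
Move 6: P1 pit1 -> P1=[0,0,5,6,3,1](2) P2=[4,0,5,1,7,2](2)
Move 7: P1 pit5 -> P1=[0,0,5,6,3,0](3) P2=[4,0,5,1,7,2](2)
Move 8: P1 pit4 -> P1=[0,0,5,6,0,1](4) P2=[5,0,5,1,7,2](2)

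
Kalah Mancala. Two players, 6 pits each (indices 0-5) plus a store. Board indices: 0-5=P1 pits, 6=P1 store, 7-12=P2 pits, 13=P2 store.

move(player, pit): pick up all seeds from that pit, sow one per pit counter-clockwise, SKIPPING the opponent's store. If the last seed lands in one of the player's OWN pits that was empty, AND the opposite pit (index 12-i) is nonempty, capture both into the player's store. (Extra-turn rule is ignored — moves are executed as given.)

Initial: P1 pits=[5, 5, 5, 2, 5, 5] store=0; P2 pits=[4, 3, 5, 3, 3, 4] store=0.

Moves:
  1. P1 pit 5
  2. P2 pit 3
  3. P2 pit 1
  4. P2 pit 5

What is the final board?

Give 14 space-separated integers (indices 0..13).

Move 1: P1 pit5 -> P1=[5,5,5,2,5,0](1) P2=[5,4,6,4,3,4](0)
Move 2: P2 pit3 -> P1=[6,5,5,2,5,0](1) P2=[5,4,6,0,4,5](1)
Move 3: P2 pit1 -> P1=[6,5,5,2,5,0](1) P2=[5,0,7,1,5,6](1)
Move 4: P2 pit5 -> P1=[7,6,6,3,6,0](1) P2=[5,0,7,1,5,0](2)

Answer: 7 6 6 3 6 0 1 5 0 7 1 5 0 2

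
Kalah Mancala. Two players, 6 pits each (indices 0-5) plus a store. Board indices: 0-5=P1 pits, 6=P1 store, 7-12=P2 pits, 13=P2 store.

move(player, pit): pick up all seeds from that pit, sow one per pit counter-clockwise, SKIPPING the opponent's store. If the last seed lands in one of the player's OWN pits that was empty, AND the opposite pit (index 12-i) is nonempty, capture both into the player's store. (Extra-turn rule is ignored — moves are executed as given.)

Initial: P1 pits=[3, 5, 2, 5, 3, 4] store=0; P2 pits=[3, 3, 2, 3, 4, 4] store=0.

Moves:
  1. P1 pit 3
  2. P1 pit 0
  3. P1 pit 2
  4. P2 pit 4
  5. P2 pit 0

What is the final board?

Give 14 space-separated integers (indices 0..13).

Answer: 1 0 0 1 5 6 4 0 5 1 4 0 5 9

Derivation:
Move 1: P1 pit3 -> P1=[3,5,2,0,4,5](1) P2=[4,4,2,3,4,4](0)
Move 2: P1 pit0 -> P1=[0,6,3,0,4,5](4) P2=[4,4,0,3,4,4](0)
Move 3: P1 pit2 -> P1=[0,6,0,1,5,6](4) P2=[4,4,0,3,4,4](0)
Move 4: P2 pit4 -> P1=[1,7,0,1,5,6](4) P2=[4,4,0,3,0,5](1)
Move 5: P2 pit0 -> P1=[1,0,0,1,5,6](4) P2=[0,5,1,4,0,5](9)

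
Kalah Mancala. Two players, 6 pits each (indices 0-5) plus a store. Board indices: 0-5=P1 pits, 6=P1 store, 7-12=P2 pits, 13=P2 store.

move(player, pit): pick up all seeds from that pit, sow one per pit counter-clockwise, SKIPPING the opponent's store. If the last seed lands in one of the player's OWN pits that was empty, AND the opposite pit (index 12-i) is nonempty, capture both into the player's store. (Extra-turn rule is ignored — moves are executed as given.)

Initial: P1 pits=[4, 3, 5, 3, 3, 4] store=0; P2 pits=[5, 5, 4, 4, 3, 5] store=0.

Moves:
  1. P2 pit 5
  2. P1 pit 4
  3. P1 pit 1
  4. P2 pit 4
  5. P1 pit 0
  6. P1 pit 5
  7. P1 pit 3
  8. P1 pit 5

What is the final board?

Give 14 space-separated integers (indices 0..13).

Answer: 0 1 8 0 3 0 5 8 7 6 5 1 2 2

Derivation:
Move 1: P2 pit5 -> P1=[5,4,6,4,3,4](0) P2=[5,5,4,4,3,0](1)
Move 2: P1 pit4 -> P1=[5,4,6,4,0,5](1) P2=[6,5,4,4,3,0](1)
Move 3: P1 pit1 -> P1=[5,0,7,5,1,6](1) P2=[6,5,4,4,3,0](1)
Move 4: P2 pit4 -> P1=[6,0,7,5,1,6](1) P2=[6,5,4,4,0,1](2)
Move 5: P1 pit0 -> P1=[0,1,8,6,2,7](2) P2=[6,5,4,4,0,1](2)
Move 6: P1 pit5 -> P1=[0,1,8,6,2,0](3) P2=[7,6,5,5,1,2](2)
Move 7: P1 pit3 -> P1=[0,1,8,0,3,1](4) P2=[8,7,6,5,1,2](2)
Move 8: P1 pit5 -> P1=[0,1,8,0,3,0](5) P2=[8,7,6,5,1,2](2)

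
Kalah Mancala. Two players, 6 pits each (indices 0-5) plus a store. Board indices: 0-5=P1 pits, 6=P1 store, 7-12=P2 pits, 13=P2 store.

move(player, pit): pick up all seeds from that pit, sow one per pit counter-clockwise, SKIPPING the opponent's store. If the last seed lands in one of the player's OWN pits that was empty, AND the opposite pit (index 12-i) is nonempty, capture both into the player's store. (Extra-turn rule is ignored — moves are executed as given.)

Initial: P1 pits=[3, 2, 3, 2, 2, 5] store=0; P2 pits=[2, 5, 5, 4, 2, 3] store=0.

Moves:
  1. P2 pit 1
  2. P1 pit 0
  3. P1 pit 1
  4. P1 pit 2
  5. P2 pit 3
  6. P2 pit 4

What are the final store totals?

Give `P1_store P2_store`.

Move 1: P2 pit1 -> P1=[3,2,3,2,2,5](0) P2=[2,0,6,5,3,4](1)
Move 2: P1 pit0 -> P1=[0,3,4,3,2,5](0) P2=[2,0,6,5,3,4](1)
Move 3: P1 pit1 -> P1=[0,0,5,4,3,5](0) P2=[2,0,6,5,3,4](1)
Move 4: P1 pit2 -> P1=[0,0,0,5,4,6](1) P2=[3,0,6,5,3,4](1)
Move 5: P2 pit3 -> P1=[1,1,0,5,4,6](1) P2=[3,0,6,0,4,5](2)
Move 6: P2 pit4 -> P1=[2,2,0,5,4,6](1) P2=[3,0,6,0,0,6](3)

Answer: 1 3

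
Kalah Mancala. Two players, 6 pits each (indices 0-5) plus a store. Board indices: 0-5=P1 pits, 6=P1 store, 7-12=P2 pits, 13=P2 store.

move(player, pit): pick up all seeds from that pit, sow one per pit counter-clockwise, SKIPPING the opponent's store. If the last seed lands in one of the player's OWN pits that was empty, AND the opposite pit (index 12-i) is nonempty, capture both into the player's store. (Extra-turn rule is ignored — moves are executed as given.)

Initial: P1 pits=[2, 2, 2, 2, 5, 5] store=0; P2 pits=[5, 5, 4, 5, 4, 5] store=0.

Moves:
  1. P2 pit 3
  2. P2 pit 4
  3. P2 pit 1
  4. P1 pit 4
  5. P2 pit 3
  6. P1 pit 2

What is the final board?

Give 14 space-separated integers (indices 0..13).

Answer: 4 4 0 3 1 7 1 6 1 6 0 2 8 3

Derivation:
Move 1: P2 pit3 -> P1=[3,3,2,2,5,5](0) P2=[5,5,4,0,5,6](1)
Move 2: P2 pit4 -> P1=[4,4,3,2,5,5](0) P2=[5,5,4,0,0,7](2)
Move 3: P2 pit1 -> P1=[4,4,3,2,5,5](0) P2=[5,0,5,1,1,8](3)
Move 4: P1 pit4 -> P1=[4,4,3,2,0,6](1) P2=[6,1,6,1,1,8](3)
Move 5: P2 pit3 -> P1=[4,4,3,2,0,6](1) P2=[6,1,6,0,2,8](3)
Move 6: P1 pit2 -> P1=[4,4,0,3,1,7](1) P2=[6,1,6,0,2,8](3)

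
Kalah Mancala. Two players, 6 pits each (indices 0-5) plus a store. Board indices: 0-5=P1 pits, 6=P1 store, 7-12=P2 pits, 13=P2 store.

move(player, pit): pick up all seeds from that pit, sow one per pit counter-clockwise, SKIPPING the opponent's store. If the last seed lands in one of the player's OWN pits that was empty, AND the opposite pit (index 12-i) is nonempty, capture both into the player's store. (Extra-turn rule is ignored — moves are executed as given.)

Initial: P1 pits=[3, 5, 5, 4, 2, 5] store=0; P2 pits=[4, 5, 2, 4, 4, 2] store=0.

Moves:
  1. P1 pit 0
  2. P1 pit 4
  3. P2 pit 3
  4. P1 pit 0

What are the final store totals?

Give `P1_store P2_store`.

Move 1: P1 pit0 -> P1=[0,6,6,5,2,5](0) P2=[4,5,2,4,4,2](0)
Move 2: P1 pit4 -> P1=[0,6,6,5,0,6](1) P2=[4,5,2,4,4,2](0)
Move 3: P2 pit3 -> P1=[1,6,6,5,0,6](1) P2=[4,5,2,0,5,3](1)
Move 4: P1 pit0 -> P1=[0,7,6,5,0,6](1) P2=[4,5,2,0,5,3](1)

Answer: 1 1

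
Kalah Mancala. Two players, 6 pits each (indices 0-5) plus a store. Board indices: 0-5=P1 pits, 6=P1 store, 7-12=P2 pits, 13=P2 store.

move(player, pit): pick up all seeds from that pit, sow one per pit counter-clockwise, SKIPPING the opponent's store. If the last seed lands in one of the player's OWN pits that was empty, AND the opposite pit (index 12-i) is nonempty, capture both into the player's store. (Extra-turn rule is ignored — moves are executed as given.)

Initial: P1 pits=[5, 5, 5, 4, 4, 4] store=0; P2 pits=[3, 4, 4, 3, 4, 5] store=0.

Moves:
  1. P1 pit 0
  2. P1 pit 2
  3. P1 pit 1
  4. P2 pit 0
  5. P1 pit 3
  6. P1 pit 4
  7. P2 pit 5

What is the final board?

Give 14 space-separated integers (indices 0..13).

Move 1: P1 pit0 -> P1=[0,6,6,5,5,5](0) P2=[3,4,4,3,4,5](0)
Move 2: P1 pit2 -> P1=[0,6,0,6,6,6](1) P2=[4,5,4,3,4,5](0)
Move 3: P1 pit1 -> P1=[0,0,1,7,7,7](2) P2=[5,5,4,3,4,5](0)
Move 4: P2 pit0 -> P1=[0,0,1,7,7,7](2) P2=[0,6,5,4,5,6](0)
Move 5: P1 pit3 -> P1=[0,0,1,0,8,8](3) P2=[1,7,6,5,5,6](0)
Move 6: P1 pit4 -> P1=[0,0,1,0,0,9](4) P2=[2,8,7,6,6,7](0)
Move 7: P2 pit5 -> P1=[1,1,2,1,1,10](4) P2=[2,8,7,6,6,0](1)

Answer: 1 1 2 1 1 10 4 2 8 7 6 6 0 1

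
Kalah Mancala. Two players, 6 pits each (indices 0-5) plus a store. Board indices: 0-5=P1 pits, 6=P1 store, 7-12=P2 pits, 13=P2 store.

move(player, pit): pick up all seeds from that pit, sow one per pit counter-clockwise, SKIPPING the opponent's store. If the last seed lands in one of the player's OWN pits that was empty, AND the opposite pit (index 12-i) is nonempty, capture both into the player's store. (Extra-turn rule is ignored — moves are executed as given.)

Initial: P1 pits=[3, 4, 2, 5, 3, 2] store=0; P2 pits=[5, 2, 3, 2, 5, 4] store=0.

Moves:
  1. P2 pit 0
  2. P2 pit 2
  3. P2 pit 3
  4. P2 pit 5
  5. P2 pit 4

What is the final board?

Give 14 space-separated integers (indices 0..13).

Move 1: P2 pit0 -> P1=[3,4,2,5,3,2](0) P2=[0,3,4,3,6,5](0)
Move 2: P2 pit2 -> P1=[3,4,2,5,3,2](0) P2=[0,3,0,4,7,6](1)
Move 3: P2 pit3 -> P1=[4,4,2,5,3,2](0) P2=[0,3,0,0,8,7](2)
Move 4: P2 pit5 -> P1=[5,5,3,6,4,3](0) P2=[0,3,0,0,8,0](3)
Move 5: P2 pit4 -> P1=[6,6,4,7,5,4](0) P2=[0,3,0,0,0,1](4)

Answer: 6 6 4 7 5 4 0 0 3 0 0 0 1 4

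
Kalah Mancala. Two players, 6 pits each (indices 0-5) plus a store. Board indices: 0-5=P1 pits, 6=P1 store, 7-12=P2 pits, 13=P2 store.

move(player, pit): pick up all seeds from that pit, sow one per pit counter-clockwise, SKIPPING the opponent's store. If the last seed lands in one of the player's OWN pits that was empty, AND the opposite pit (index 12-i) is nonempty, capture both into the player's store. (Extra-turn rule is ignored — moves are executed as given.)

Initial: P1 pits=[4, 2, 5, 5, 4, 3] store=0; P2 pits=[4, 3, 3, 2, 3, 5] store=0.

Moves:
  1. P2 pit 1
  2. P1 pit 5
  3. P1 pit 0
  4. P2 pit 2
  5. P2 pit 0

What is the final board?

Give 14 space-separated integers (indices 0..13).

Move 1: P2 pit1 -> P1=[4,2,5,5,4,3](0) P2=[4,0,4,3,4,5](0)
Move 2: P1 pit5 -> P1=[4,2,5,5,4,0](1) P2=[5,1,4,3,4,5](0)
Move 3: P1 pit0 -> P1=[0,3,6,6,5,0](1) P2=[5,1,4,3,4,5](0)
Move 4: P2 pit2 -> P1=[0,3,6,6,5,0](1) P2=[5,1,0,4,5,6](1)
Move 5: P2 pit0 -> P1=[0,3,6,6,5,0](1) P2=[0,2,1,5,6,7](1)

Answer: 0 3 6 6 5 0 1 0 2 1 5 6 7 1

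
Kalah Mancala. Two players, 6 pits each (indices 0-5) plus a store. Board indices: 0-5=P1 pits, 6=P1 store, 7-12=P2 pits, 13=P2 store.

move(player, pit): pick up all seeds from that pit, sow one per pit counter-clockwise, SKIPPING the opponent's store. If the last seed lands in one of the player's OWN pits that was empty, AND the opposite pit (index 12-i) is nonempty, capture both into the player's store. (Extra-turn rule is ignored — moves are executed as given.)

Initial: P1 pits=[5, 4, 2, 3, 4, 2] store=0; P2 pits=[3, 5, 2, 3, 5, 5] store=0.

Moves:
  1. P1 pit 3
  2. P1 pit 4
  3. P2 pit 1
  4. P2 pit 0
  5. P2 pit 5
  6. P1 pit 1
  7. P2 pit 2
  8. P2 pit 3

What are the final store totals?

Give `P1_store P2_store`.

Answer: 3 4

Derivation:
Move 1: P1 pit3 -> P1=[5,4,2,0,5,3](1) P2=[3,5,2,3,5,5](0)
Move 2: P1 pit4 -> P1=[5,4,2,0,0,4](2) P2=[4,6,3,3,5,5](0)
Move 3: P2 pit1 -> P1=[6,4,2,0,0,4](2) P2=[4,0,4,4,6,6](1)
Move 4: P2 pit0 -> P1=[6,4,2,0,0,4](2) P2=[0,1,5,5,7,6](1)
Move 5: P2 pit5 -> P1=[7,5,3,1,1,4](2) P2=[0,1,5,5,7,0](2)
Move 6: P1 pit1 -> P1=[7,0,4,2,2,5](3) P2=[0,1,5,5,7,0](2)
Move 7: P2 pit2 -> P1=[8,0,4,2,2,5](3) P2=[0,1,0,6,8,1](3)
Move 8: P2 pit3 -> P1=[9,1,5,2,2,5](3) P2=[0,1,0,0,9,2](4)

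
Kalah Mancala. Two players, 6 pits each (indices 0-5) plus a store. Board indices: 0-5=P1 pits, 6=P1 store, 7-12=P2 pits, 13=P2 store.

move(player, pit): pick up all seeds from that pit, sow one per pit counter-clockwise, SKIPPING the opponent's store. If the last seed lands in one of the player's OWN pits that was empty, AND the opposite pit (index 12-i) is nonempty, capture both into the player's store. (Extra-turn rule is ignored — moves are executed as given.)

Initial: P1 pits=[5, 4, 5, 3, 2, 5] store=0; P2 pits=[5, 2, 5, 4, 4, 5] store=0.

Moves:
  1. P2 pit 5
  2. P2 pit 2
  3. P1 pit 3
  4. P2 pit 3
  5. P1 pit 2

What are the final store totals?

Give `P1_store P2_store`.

Answer: 2 3

Derivation:
Move 1: P2 pit5 -> P1=[6,5,6,4,2,5](0) P2=[5,2,5,4,4,0](1)
Move 2: P2 pit2 -> P1=[7,5,6,4,2,5](0) P2=[5,2,0,5,5,1](2)
Move 3: P1 pit3 -> P1=[7,5,6,0,3,6](1) P2=[6,2,0,5,5,1](2)
Move 4: P2 pit3 -> P1=[8,6,6,0,3,6](1) P2=[6,2,0,0,6,2](3)
Move 5: P1 pit2 -> P1=[8,6,0,1,4,7](2) P2=[7,3,0,0,6,2](3)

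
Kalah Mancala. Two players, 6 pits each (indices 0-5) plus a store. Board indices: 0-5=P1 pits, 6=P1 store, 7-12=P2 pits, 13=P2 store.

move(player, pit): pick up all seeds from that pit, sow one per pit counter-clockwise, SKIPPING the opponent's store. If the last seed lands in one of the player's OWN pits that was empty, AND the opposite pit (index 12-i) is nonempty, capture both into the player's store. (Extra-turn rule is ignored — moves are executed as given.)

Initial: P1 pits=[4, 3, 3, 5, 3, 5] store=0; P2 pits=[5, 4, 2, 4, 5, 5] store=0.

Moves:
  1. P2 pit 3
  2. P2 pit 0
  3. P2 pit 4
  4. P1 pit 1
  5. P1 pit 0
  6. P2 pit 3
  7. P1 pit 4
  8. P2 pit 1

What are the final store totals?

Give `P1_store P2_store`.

Move 1: P2 pit3 -> P1=[5,3,3,5,3,5](0) P2=[5,4,2,0,6,6](1)
Move 2: P2 pit0 -> P1=[5,3,3,5,3,5](0) P2=[0,5,3,1,7,7](1)
Move 3: P2 pit4 -> P1=[6,4,4,6,4,5](0) P2=[0,5,3,1,0,8](2)
Move 4: P1 pit1 -> P1=[6,0,5,7,5,6](0) P2=[0,5,3,1,0,8](2)
Move 5: P1 pit0 -> P1=[0,1,6,8,6,7](1) P2=[0,5,3,1,0,8](2)
Move 6: P2 pit3 -> P1=[0,0,6,8,6,7](1) P2=[0,5,3,0,0,8](4)
Move 7: P1 pit4 -> P1=[0,0,6,8,0,8](2) P2=[1,6,4,1,0,8](4)
Move 8: P2 pit1 -> P1=[1,0,6,8,0,8](2) P2=[1,0,5,2,1,9](5)

Answer: 2 5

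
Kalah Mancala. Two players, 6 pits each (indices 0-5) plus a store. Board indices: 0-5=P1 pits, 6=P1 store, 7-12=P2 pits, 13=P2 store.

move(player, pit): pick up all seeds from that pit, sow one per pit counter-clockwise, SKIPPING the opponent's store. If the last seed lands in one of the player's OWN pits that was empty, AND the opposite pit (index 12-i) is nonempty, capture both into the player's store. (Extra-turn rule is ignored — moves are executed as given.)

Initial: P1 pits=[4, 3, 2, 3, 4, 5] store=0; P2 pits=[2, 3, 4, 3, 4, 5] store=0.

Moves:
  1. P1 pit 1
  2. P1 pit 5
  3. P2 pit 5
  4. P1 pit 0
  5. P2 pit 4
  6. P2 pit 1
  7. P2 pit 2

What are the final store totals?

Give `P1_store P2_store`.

Move 1: P1 pit1 -> P1=[4,0,3,4,5,5](0) P2=[2,3,4,3,4,5](0)
Move 2: P1 pit5 -> P1=[4,0,3,4,5,0](1) P2=[3,4,5,4,4,5](0)
Move 3: P2 pit5 -> P1=[5,1,4,5,5,0](1) P2=[3,4,5,4,4,0](1)
Move 4: P1 pit0 -> P1=[0,2,5,6,6,0](5) P2=[0,4,5,4,4,0](1)
Move 5: P2 pit4 -> P1=[1,3,5,6,6,0](5) P2=[0,4,5,4,0,1](2)
Move 6: P2 pit1 -> P1=[1,3,5,6,6,0](5) P2=[0,0,6,5,1,2](2)
Move 7: P2 pit2 -> P1=[2,4,5,6,6,0](5) P2=[0,0,0,6,2,3](3)

Answer: 5 3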